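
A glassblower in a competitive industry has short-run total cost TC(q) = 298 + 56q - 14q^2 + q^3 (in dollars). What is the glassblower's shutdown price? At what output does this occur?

The firm shuts down when price falls below the minimum of average variable cost. AVC = VC/q = 56 - 14q + q^2.
At the minimum of AVC, MC = AVC. MC = 56 - 28q + 3q^2; setting MC = AVC gives 2q^2 - 14q = 0, so q = 7. min AVC = 7.
For P < $7 the firm produces nothing.

$7 per unit, at q = 7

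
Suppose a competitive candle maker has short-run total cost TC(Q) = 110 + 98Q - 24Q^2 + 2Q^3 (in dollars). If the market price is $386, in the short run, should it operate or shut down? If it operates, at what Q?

Produce at Q = 12

Strip out fixed cost: VC = 98Q - 24Q^2 + 2Q^3. Then AVC = 98 - 24Q + 2Q^2 and MC = 98 - 48Q + 6Q^2.
AVC hits its minimum where MC = AVC, at Q = 6, giving min AVC = 98 - 24·6 + 2·6^2 = $26.
Since P = $386 ≥ min AVC = $26, price covers variable cost and the firm should produce.
Solving P = MC: -288 - 48Q + 6Q^2 = 0 ⇒ Q = -4 or 12. On the upward-sloping branch, Q* = 12.
Check: AVC at Q = 12 is $98 ≤ P, so revenue covers variable cost.
Profit = P·Q − TC = 386·12 − 1286 = $3346.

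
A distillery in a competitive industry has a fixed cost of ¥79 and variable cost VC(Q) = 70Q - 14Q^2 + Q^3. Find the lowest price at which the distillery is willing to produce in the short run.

¥21 per unit

The firm shuts down when price falls below the minimum of average variable cost. AVC = VC/Q = 70 - 14Q + Q^2.
dAVC/dQ = -14 + 2Q = 0 gives Q = 7. min AVC = 70 - 14·7 + 7^2 = 21.
The firm shuts down for any P below ¥21.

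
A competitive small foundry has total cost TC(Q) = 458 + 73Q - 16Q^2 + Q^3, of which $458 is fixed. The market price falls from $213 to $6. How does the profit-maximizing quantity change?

Output falls from 14 to 0 (the firm shuts down)

MC = 73 - 32Q + 3Q^2; the shutdown threshold is min AVC = $9 (at Q = 8).
With P = $213 above the shutdown price, P = MC gives Q = 14.
At P = $6 < min AVC = $9, price no longer covers variable cost at any output, so the firm shuts down: Q = 0.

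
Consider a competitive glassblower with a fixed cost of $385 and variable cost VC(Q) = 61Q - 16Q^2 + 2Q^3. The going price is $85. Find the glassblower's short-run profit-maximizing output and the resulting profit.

AVC = 61 - 16Q + 2Q^2 has its minimum $29 at Q = 4; price $85 clears that bar, so the firm operates.
With MC = 61 - 32Q + 6Q^2, P = MC on the upward-sloping part at Q* = 6.
TR = 85·6 = 510. TC = 385 + 222 = 607. Profit = 510 − 607 = -$97.
Shutting down would mean losing the fixed cost of $385, so operating at a loss of $97 is better by $288.

Profit = -$97 at Q = 6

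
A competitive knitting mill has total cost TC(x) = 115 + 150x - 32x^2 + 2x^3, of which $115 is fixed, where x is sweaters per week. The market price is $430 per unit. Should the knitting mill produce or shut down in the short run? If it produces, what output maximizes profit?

Produce at x = 14

Strip out fixed cost: VC = 150x - 32x^2 + 2x^3. Then AVC = 150 - 32x + 2x^2 and MC = 150 - 64x + 6x^2.
AVC hits its minimum where MC = AVC, at x = 8, giving min AVC = 150 - 32·8 + 2·8^2 = $22.
Because $430 ≥ $22, revenue can cover variable cost; the firm operates.
Solving P = MC: -280 - 64x + 6x^2 = 0 ⇒ x = -10/3 or 14. On the upward-sloping branch, x* = 14.
Check: AVC at x = 14 is $94 ≤ P, so revenue covers variable cost.
Profit = P·x − TC = 430·14 − 1431 = $4589.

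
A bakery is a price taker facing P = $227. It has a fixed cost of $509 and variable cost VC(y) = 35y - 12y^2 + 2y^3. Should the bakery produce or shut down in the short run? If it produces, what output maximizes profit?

Strip out fixed cost: VC = 35y - 12y^2 + 2y^3. Then AVC = 35 - 12y + 2y^2 and MC = 35 - 24y + 6y^2.
AVC is minimized where dAVC/dy = -12 + 4y = 0, at y = 3; min AVC = 35 - 12·3 + 2·3^2 = $17.
Since P = $227 ≥ min AVC = $17, price covers variable cost and the firm should produce.
Set P = MC: 227 = 35 - 24y + 6y^2 → -192 - 24y + 6y^2 = 0. The roots are y = -4 and y = 8; the profit-maximizing output is on the rising part of MC, so y* = 8.
Check: AVC at y = 8 is $67 ≤ P, so revenue covers variable cost.
Profit = P·y − TC = 227·8 − 1045 = $771.

Produce at y = 8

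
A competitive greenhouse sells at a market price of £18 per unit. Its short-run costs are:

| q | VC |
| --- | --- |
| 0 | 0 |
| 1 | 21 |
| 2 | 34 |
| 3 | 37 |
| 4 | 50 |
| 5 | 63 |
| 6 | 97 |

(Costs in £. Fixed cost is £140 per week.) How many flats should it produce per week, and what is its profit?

Compute π = P·q − TC at each output: q=0: -140; q=1: -143; q=2: -138; q=3: -123; q=4: -118; q=5: -113; q=6: -129.
Profit is maximized at q = 5. AVC there is 63/5 = £12.60 ≤ P, so producing beats shutting down (which would give -£140).

q = 5; profit = -£113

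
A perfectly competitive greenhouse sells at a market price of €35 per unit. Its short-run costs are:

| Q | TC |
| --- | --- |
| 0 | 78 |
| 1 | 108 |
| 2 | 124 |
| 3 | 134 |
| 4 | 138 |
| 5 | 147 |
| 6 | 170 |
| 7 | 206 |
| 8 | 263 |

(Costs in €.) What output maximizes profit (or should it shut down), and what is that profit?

Q = 6; profit = €40

Compute π = P·Q − TC at each output: Q=0: -78; Q=1: -73; Q=2: -54; Q=3: -29; Q=4: 2; Q=5: 28; Q=6: 40; Q=7: 39; Q=8: 17.
Profit is maximized at Q = 6. AVC there is 92/6 = €15.33 ≤ P, so producing beats shutting down (which would give -€78).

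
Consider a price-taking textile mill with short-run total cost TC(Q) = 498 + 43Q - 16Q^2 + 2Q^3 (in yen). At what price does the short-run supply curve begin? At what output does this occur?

The firm shuts down when price falls below the minimum of average variable cost. AVC = VC/Q = 43 - 16Q + 2Q^2.
At the minimum of AVC, MC = AVC. MC = 43 - 32Q + 6Q^2; setting MC = AVC gives 4Q^2 - 16Q = 0, so Q = 4. min AVC = 11.
So the shutdown price is ¥11.

¥11 per unit, at Q = 4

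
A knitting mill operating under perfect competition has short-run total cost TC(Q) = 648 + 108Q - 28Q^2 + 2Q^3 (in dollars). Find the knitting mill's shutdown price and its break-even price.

Shutdown price = $10; break-even price = $90

AVC = 108 - 28Q + 2Q^2; minimized at Q = 7, giving min AVC = $10. That is the shutdown price.
ATC = 648/Q + 108 - 28Q + 2Q^2. Setting dATC/dQ = −648/Q^2 − 28 + 4Q = 0 gives Q = 9 (since 4·9^3 − 28·9^2 = 648).
min ATC = 648/9 + 108 − 28·9 + 2·9^2 = $90. That is the break-even price.
Between these two prices the firm operates at a loss; above $90 it earns a profit.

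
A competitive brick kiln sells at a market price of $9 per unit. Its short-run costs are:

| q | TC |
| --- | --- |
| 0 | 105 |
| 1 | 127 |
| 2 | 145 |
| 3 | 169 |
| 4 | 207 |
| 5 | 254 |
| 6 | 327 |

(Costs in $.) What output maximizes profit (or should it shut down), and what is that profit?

q = 0 (shut down); profit = -$105

Compute π = P·q − TC at each output: q=0: -105; q=1: -118; q=2: -127; q=3: -142; q=4: -171; q=5: -209; q=6: -273.
Profit is highest at q = 0. Equivalently, the lowest AVC in the table is 40/2 ≈ $20 at q = 2, and P = $9 falls below it — price never covers variable cost, so the firm shuts down and loses only its fixed cost.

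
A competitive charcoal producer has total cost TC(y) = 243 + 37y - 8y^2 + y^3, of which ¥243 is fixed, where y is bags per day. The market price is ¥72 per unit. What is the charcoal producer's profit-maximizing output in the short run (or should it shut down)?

Strip out fixed cost: VC = 37y - 8y^2 + y^3. Then AVC = 37 - 8y + y^2 and MC = 37 - 16y + 3y^2.
AVC hits its minimum where MC = AVC, at y = 4, giving min AVC = 37 - 8·4 + 4^2 = ¥21.
Since P = ¥72 ≥ min AVC = ¥21, price covers variable cost and the firm should produce.
Set P = MC: 72 = 37 - 16y + 3y^2 → -35 - 16y + 3y^2 = 0. The roots are y = -5/3 and y = 7; the profit-maximizing output is on the rising part of MC, so y* = 7.
Check: AVC at y = 7 is ¥30 ≤ P, so revenue covers variable cost.
Profit = P·y − TC = 72·7 − 453 = ¥51.

Produce at y = 7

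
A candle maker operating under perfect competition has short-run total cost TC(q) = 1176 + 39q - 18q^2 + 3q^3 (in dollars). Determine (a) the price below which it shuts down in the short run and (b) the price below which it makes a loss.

AVC = 39 - 18q + 3q^2; minimized at q = 3, giving min AVC = $12. That is the shutdown price.
ATC = 1176/q + 39 - 18q + 3q^2. Setting dATC/dq = −1176/q^2 − 18 + 6q = 0 gives q = 7 (since 6·7^3 − 18·7^2 = 1176).
min ATC = 1176/7 + 39 − 18·7 + 3·7^2 = $228. That is the break-even price.
For $12 ≤ P < $228 the firm produces at a loss; below $12 it shuts down.

Shutdown price = $12; break-even price = $228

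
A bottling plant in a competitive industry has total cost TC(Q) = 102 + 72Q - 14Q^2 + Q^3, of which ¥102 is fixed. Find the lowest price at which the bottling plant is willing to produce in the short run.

The shutdown price is the minimum of AVC. VC = 72Q - 14Q^2 + Q^3, so AVC = 72 - 14Q + Q^2.
dAVC/dQ = -14 + 2Q = 0 gives Q = 7. min AVC = 72 - 14·7 + 7^2 = 23.
For P < ¥23 the firm produces nothing.

¥23 per unit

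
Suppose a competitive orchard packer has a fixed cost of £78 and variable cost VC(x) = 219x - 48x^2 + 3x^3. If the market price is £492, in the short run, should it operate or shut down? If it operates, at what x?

Produce at x = 13

Strip out fixed cost: VC = 219x - 48x^2 + 3x^3. Then AVC = 219 - 48x + 3x^2 and MC = 219 - 96x + 9x^2.
The AVC parabola has its vertex at x = 48/6 = 8, where AVC = 219 - 48·8 + 3·8^2 = £27.
P = £492 exceeds min AVC = £27, so the firm stays open.
P = MC gives -273 - 96x + 9x^2 = 0, with roots -7/3 and 13. Take the larger (rising MC): x* = 13.
Check: AVC at x = 13 is £102 ≤ P, so revenue covers variable cost.
Profit = P·x − TC = 492·13 − 1404 = £4992.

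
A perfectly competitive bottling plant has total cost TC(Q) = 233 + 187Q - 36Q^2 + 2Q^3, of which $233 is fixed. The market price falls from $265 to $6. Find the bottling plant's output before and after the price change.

MC = 187 - 72Q + 6Q^2; the shutdown threshold is min AVC = $25 (at Q = 9).
At P = $265 ≥ min AVC, set P = MC on the rising branch: Q = 13.
At P = $6 < min AVC = $25, price no longer covers variable cost at any output, so the firm shuts down: Q = 0.

Output falls from 13 to 0 (the firm shuts down)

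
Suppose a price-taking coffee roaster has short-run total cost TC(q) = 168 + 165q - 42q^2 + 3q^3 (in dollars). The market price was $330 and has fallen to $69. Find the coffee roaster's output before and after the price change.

AVC = 165 - 42q + 3q^2, minimized at q = 7 where min AVC = $18. MC = 165 - 84q + 9q^2.
With P = $330 above the shutdown price, P = MC gives q = 11.
At P = $69 ≥ min AVC, set P = MC: q = 8. The firm stays open but cuts output.

Output falls from 11 to 8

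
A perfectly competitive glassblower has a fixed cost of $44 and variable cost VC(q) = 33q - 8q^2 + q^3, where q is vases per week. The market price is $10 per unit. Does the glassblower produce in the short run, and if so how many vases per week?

Shut down

Variable cost is VC = 33q - 8q^2 + q^3, so AVC = VC/q = 33 - 8q + q^2 and MC = dTC/dq = 33 - 16q + 3q^2.
AVC is minimized where dAVC/dq = -8 + 2q = 0, at q = 4; min AVC = 33 - 8·4 + 4^2 = $17.
P = $10 lies below min AVC = $17; no output level covers variable cost.
Shutting down limits the loss to fixed cost, $44.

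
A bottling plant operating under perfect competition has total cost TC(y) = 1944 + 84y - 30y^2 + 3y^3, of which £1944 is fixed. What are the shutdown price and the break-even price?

AVC = 84 - 30y + 3y^2; minimized at y = 5, giving min AVC = £9. That is the shutdown price.
ATC = 1944/y + 84 - 30y + 3y^2. Setting dATC/dy = −1944/y^2 − 30 + 6y = 0 gives y = 9 (since 6·9^3 − 30·9^2 = 1944).
min ATC = 1944/9 + 84 − 30·9 + 3·9^2 = £273. That is the break-even price.
Between these two prices the firm operates at a loss; above £273 it earns a profit.

Shutdown price = £9; break-even price = £273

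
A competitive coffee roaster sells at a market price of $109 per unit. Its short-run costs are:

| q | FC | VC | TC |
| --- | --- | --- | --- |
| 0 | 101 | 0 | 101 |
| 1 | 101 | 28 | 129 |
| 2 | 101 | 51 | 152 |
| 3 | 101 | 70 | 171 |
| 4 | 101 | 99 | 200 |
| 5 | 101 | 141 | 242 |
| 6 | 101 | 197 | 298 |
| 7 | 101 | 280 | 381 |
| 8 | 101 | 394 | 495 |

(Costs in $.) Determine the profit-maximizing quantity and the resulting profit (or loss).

Profit at each row (π = 109q − TC): q=0: -101; q=1: -20; q=2: 66; q=3: 156; q=4: 236; q=5: 303; q=6: 356; q=7: 382; q=8: 377.
Profit is maximized at q = 7. AVC there is 280/7 = $40 ≤ P, so producing beats shutting down (which would give -$101).

q = 7; profit = $382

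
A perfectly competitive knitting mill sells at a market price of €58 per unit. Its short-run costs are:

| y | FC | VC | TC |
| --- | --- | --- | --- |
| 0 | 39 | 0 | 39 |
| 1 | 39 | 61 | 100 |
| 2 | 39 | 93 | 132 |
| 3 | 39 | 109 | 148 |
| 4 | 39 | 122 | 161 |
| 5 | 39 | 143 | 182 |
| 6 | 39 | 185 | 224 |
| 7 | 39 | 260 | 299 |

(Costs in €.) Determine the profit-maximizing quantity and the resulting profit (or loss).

Profit at each row (π = 58y − TC): y=0: -39; y=1: -42; y=2: -16; y=3: 26; y=4: 71; y=5: 108; y=6: 124; y=7: 107.
Profit is maximized at y = 6. AVC there is 185/6 = €30.83 ≤ P, so producing beats shutting down (which would give -€39).

y = 6; profit = €124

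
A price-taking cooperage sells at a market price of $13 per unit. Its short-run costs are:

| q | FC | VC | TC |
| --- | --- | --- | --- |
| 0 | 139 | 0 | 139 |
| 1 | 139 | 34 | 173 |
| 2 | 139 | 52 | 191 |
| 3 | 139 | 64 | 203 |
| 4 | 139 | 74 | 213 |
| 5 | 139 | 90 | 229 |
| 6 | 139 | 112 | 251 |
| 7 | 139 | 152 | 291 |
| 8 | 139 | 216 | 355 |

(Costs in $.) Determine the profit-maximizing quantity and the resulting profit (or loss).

q = 0 (shut down); profit = -$139

Profit at each row (π = 13q − TC): q=0: -139; q=1: -160; q=2: -165; q=3: -164; q=4: -161; q=5: -164; q=6: -173; q=7: -200; q=8: -251.
Profit is highest at q = 0. Equivalently, the lowest AVC in the table is 90/5 ≈ $18 at q = 5, and P = $13 falls below it — price never covers variable cost, so the firm shuts down and loses only its fixed cost.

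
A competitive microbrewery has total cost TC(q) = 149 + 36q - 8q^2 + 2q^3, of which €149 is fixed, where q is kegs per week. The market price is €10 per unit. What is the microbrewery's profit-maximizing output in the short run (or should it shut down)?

Strip out fixed cost: VC = 36q - 8q^2 + 2q^3. Then AVC = 36 - 8q + 2q^2 and MC = 36 - 16q + 6q^2.
AVC hits its minimum where MC = AVC, at q = 2, giving min AVC = 36 - 8·2 + 2·2^2 = €28.
With P < min AVC (€10 < €28), every unit sold adds to the loss.
Best response: produce nothing and absorb the €149 fixed cost.

Shut down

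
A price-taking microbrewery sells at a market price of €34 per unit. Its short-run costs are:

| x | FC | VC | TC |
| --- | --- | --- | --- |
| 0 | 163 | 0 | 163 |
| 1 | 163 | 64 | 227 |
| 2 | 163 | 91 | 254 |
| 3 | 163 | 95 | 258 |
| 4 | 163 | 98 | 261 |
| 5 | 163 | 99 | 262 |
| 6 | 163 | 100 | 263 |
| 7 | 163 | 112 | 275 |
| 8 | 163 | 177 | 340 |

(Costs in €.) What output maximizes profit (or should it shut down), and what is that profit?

Tabulate TR − TC: x=0: -163; x=1: -193; x=2: -186; x=3: -156; x=4: -125; x=5: -92; x=6: -59; x=7: -37; x=8: -68.
Profit is maximized at x = 7. AVC there is 112/7 = €16 ≤ P, so producing beats shutting down (which would give -€163).

x = 7; profit = -€37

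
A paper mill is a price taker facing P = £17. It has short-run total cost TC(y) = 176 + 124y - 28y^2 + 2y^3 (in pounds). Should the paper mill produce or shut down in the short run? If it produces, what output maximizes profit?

From TC, MC = TC'(y) = 124 - 56y + 6y^2 and AVC = VC/y = 124 - 28y + 2y^2.
AVC hits its minimum where MC = AVC, at y = 7, giving min AVC = 124 - 28·7 + 2·7^2 = £26.
P = £17 lies below min AVC = £26; no output level covers variable cost.
Best response: produce nothing and absorb the £176 fixed cost.

Shut down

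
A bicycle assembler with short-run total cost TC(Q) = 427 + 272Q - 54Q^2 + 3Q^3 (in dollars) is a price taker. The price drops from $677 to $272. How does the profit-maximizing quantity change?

AVC = 272 - 54Q + 3Q^2, minimized at Q = 9 where min AVC = $29. MC = 272 - 108Q + 9Q^2.
With P = $677 above the shutdown price, P = MC gives Q = 15.
At P = $272 ≥ min AVC, set P = MC: Q = 12. The firm stays open but cuts output.

Output falls from 15 to 12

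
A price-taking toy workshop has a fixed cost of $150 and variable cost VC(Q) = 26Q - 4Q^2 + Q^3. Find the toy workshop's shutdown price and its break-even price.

AVC = 26 - 4Q + Q^2; minimized at Q = 2, giving min AVC = $22. That is the shutdown price.
ATC = 150/Q + 26 - 4Q + Q^2. Setting dATC/dQ = −150/Q^2 − 4 + 2Q = 0 gives Q = 5 (since 2·5^3 − 4·5^2 = 150).
min ATC = 150/5 + 26 − 4·5 + 5^2 = $61. That is the break-even price.
Between these two prices the firm operates at a loss; above $61 it earns a profit.

Shutdown price = $22; break-even price = $61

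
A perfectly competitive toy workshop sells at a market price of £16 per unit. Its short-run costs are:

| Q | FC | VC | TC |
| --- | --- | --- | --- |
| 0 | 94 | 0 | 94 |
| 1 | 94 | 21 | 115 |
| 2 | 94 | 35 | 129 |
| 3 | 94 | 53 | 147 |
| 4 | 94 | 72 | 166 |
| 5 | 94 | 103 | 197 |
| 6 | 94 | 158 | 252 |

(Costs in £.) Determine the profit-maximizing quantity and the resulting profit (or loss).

Q = 0 (shut down); profit = -£94

Tabulate TR − TC: Q=0: -94; Q=1: -99; Q=2: -97; Q=3: -99; Q=4: -102; Q=5: -117; Q=6: -156.
Profit is highest at Q = 0. Equivalently, the lowest AVC in the table is 35/2 ≈ £17.50 at Q = 2, and P = £16 falls below it — price never covers variable cost, so the firm shuts down and loses only its fixed cost.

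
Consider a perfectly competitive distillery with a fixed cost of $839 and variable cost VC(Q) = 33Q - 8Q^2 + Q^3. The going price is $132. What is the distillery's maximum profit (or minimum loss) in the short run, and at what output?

AVC = 33 - 8Q + Q^2 has its minimum $17 at Q = 4; price $132 clears that bar, so the firm operates.
With MC = 33 - 16Q + 3Q^2, P = MC on the upward-sloping part at Q* = 9.
TR = 132·9 = 1188. TC = 839 + 378 = 1217. Profit = 1188 − 1217 = -$29.
Shutting down would mean losing the fixed cost of $839, so operating at a loss of $29 is better by $810.

Profit = -$29 at Q = 9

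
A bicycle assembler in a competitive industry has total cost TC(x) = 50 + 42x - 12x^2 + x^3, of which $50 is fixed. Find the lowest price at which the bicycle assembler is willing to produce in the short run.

Short-run supply begins at min AVC. From VC = 42x - 12x^2 + x^3, AVC = 42 - 12x + x^2.
dAVC/dx = -12 + 2x = 0 gives x = 6. min AVC = 42 - 12·6 + 6^2 = 6.
So the shutdown price is $6.

$6 per unit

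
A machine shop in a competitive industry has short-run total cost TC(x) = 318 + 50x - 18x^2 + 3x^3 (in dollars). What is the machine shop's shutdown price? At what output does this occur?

Short-run supply begins at min AVC. From VC = 50x - 18x^2 + 3x^3, AVC = 50 - 18x + 3x^2.
At the minimum of AVC, MC = AVC. MC = 50 - 36x + 9x^2; setting MC = AVC gives 6x^2 - 18x = 0, so x = 3. min AVC = 23.
The firm shuts down for any P below $23.

$23 per unit, at x = 3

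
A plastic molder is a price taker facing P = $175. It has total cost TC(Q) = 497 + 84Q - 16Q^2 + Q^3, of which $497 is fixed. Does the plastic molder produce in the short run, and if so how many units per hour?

From TC, MC = TC'(Q) = 84 - 32Q + 3Q^2 and AVC = VC/Q = 84 - 16Q + Q^2.
AVC hits its minimum where MC = AVC, at Q = 8, giving min AVC = 84 - 16·8 + 8^2 = $20.
P = $175 exceeds min AVC = $20, so the firm stays open.
P = MC gives -91 - 32Q + 3Q^2 = 0, with roots -7/3 and 13. Take the larger (rising MC): Q* = 13.
Check: AVC at Q = 13 is $45 ≤ P, so revenue covers variable cost.
Profit = P·Q − TC = 175·13 − 1082 = $1193.

Produce at Q = 13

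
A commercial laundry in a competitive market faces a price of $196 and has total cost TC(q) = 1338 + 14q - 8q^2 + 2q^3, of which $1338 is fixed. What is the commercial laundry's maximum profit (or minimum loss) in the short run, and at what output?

AVC = 14 - 8q + 2q^2 has its minimum $6 at q = 2; price $196 clears that bar, so the firm operates.
MC = 14 - 16q + 6q^2. Setting P = MC and taking the root on the rising branch gives q* = 7.
TR = 196·7 = 1372. TC = 1338 + 392 = 1730. Profit = 1372 − 1730 = -$358.
Shutting down would mean losing the fixed cost of $1338, so operating at a loss of $358 is better by $980.

Profit = -$358 at q = 7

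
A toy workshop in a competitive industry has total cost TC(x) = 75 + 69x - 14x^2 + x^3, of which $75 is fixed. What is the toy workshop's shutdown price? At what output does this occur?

Short-run supply begins at min AVC. From VC = 69x - 14x^2 + x^3, AVC = 69 - 14x + x^2.
At the minimum of AVC, MC = AVC. MC = 69 - 28x + 3x^2; setting MC = AVC gives 2x^2 - 14x = 0, so x = 7. min AVC = 20.
For P < $20 the firm produces nothing.

$20 per unit, at x = 7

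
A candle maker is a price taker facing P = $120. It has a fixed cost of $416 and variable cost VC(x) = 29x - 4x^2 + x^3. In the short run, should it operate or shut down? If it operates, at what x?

Strip out fixed cost: VC = 29x - 4x^2 + x^3. Then AVC = 29 - 4x + x^2 and MC = 29 - 8x + 3x^2.
AVC hits its minimum where MC = AVC, at x = 2, giving min AVC = 29 - 4·2 + 2^2 = $25.
Because $120 ≥ $25, revenue can cover variable cost; the firm operates.
Set P = MC: 120 = 29 - 8x + 3x^2 → -91 - 8x + 3x^2 = 0. The roots are x = -13/3 and x = 7; the profit-maximizing output is on the rising part of MC, so x* = 7.
Check: AVC at x = 7 is $50 ≤ P, so revenue covers variable cost.
Profit = P·x − TC = 120·7 − 766 = $74.

Produce at x = 7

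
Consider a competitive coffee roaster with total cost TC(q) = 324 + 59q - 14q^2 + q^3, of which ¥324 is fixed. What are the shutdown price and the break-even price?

Shutdown price = min AVC. AVC = 59 - 14q + q^2, with vertex at q = 7 and minimum ¥10.
ATC = 324/q + 59 - 14q + q^2. Setting dATC/dq = −324/q^2 − 14 + 2q = 0 gives q = 9 (since 2·9^3 − 14·9^2 = 324).
min ATC = 324/9 + 59 − 14·9 + 9^2 = ¥50. That is the break-even price.
For ¥10 ≤ P < ¥50 the firm produces at a loss; below ¥10 it shuts down.

Shutdown price = ¥10; break-even price = ¥50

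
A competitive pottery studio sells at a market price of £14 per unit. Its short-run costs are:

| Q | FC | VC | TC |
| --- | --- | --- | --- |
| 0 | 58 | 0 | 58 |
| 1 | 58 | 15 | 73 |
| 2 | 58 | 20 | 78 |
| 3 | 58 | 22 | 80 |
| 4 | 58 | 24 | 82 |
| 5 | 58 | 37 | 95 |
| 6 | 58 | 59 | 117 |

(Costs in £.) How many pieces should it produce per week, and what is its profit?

Q = 5; profit = -£25

Compute π = P·Q − TC at each output: Q=0: -58; Q=1: -59; Q=2: -50; Q=3: -38; Q=4: -26; Q=5: -25; Q=6: -33.
Profit is maximized at Q = 5. AVC there is 37/5 = £7.40 ≤ P, so producing beats shutting down (which would give -£58).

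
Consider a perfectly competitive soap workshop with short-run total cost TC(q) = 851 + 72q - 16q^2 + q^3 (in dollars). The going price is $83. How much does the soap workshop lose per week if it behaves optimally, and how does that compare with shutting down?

AVC = 72 - 16q + q^2; min AVC = $8 at q = 8. Since P = $83 ≥ min AVC, the firm produces.
MC = 72 - 32q + 3q^2. Setting P = MC and taking the root on the rising branch gives q* = 11.
TR = 83·11 = 913. TC = 851 + 187 = 1038. Profit = 913 − 1038 = -$125.
That loss of $125 beats the $851 the firm would lose by shutting down; producing recovers $726 of fixed cost.

Profit = -$125 at q = 11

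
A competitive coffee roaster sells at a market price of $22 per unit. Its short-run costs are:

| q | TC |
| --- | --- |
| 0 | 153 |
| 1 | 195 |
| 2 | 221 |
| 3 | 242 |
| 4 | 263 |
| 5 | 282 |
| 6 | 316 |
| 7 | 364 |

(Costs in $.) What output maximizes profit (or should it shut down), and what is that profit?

q = 0 (shut down); profit = -$153

Compute π = P·q − TC at each output: q=0: -153; q=1: -173; q=2: -177; q=3: -176; q=4: -175; q=5: -172; q=6: -184; q=7: -210.
Profit is highest at q = 0. Equivalently, the lowest AVC in the table is 129/5 ≈ $25.80 at q = 5, and P = $22 falls below it — price never covers variable cost, so the firm shuts down and loses only its fixed cost.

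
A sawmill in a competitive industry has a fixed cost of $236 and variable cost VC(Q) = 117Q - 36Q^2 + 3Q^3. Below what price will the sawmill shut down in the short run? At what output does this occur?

$9 per unit, at Q = 6

The firm shuts down when price falls below the minimum of average variable cost. AVC = VC/Q = 117 - 36Q + 3Q^2.
At the minimum of AVC, MC = AVC. MC = 117 - 72Q + 9Q^2; setting MC = AVC gives 6Q^2 - 36Q = 0, so Q = 6. min AVC = 9.
The firm shuts down for any P below $9.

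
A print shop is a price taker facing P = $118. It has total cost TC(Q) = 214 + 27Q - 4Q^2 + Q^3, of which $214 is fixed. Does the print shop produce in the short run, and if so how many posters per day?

Produce at Q = 7

Variable cost is VC = 27Q - 4Q^2 + Q^3, so AVC = VC/Q = 27 - 4Q + Q^2 and MC = dTC/dQ = 27 - 8Q + 3Q^2.
AVC hits its minimum where MC = AVC, at Q = 2, giving min AVC = 27 - 4·2 + 2^2 = $23.
P = $118 exceeds min AVC = $23, so the firm stays open.
Solving P = MC: -91 - 8Q + 3Q^2 = 0 ⇒ Q = -13/3 or 7. On the upward-sloping branch, Q* = 7.
Check: AVC at Q = 7 is $48 ≤ P, so revenue covers variable cost.
Profit = P·Q − TC = 118·7 − 550 = $276.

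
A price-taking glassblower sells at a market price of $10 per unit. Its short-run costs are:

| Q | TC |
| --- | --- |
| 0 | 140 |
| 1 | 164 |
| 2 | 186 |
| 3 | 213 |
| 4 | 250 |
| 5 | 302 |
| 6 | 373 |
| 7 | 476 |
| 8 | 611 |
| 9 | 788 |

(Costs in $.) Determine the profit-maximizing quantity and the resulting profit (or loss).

Profit at each row (π = 10Q − TC): Q=0: -140; Q=1: -154; Q=2: -166; Q=3: -183; Q=4: -210; Q=5: -252; Q=6: -313; Q=7: -406; Q=8: -531; Q=9: -698.
Profit is highest at Q = 0. Equivalently, the lowest AVC in the table is 46/2 ≈ $23 at Q = 2, and P = $10 falls below it — price never covers variable cost, so the firm shuts down and loses only its fixed cost.

Q = 0 (shut down); profit = -$140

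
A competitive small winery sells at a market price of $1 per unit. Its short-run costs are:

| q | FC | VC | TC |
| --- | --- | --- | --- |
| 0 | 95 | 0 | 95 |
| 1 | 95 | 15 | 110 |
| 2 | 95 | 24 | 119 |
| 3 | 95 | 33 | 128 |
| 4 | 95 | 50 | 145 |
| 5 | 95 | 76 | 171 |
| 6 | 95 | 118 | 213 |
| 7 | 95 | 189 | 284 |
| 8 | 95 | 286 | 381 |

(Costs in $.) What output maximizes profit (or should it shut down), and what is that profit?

q = 0 (shut down); profit = -$95

Profit at each row (π = 1q − TC): q=0: -95; q=1: -109; q=2: -117; q=3: -125; q=4: -141; q=5: -166; q=6: -207; q=7: -277; q=8: -373.
Profit is highest at q = 0. Equivalently, the lowest AVC in the table is 33/3 ≈ $11 at q = 3, and P = $1 falls below it — price never covers variable cost, so the firm shuts down and loses only its fixed cost.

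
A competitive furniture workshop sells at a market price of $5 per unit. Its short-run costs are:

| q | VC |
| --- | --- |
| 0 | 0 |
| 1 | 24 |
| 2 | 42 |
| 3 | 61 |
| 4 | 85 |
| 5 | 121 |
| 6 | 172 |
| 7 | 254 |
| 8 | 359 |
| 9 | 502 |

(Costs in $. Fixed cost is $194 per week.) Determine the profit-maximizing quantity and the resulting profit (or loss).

Tabulate TR − TC: q=0: -194; q=1: -213; q=2: -226; q=3: -240; q=4: -259; q=5: -290; q=6: -336; q=7: -413; q=8: -513; q=9: -651.
Profit is highest at q = 0. Equivalently, the lowest AVC in the table is 61/3 ≈ $20.33 at q = 3, and P = $5 falls below it — price never covers variable cost, so the firm shuts down and loses only its fixed cost.

q = 0 (shut down); profit = -$194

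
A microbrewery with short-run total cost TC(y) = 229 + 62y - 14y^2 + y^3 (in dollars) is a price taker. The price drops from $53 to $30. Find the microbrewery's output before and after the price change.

Output falls from 9 to 8

AVC = 62 - 14y + y^2, minimized at y = 7 where min AVC = $13. MC = 62 - 28y + 3y^2.
At P = $53 ≥ min AVC, set P = MC on the rising branch: y = 9.
At P = $30 ≥ min AVC, set P = MC: y = 8. The firm stays open but cuts output.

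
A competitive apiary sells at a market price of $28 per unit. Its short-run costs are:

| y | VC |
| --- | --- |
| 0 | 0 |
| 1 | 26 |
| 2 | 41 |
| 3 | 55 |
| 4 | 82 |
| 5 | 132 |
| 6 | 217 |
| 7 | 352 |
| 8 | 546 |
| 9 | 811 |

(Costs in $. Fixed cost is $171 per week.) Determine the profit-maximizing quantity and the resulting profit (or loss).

y = 4; profit = -$141

Compute π = P·y − TC at each output: y=0: -171; y=1: -169; y=2: -156; y=3: -142; y=4: -141; y=5: -163; y=6: -220; y=7: -327; y=8: -493; y=9: -730.
Profit is maximized at y = 4. AVC there is 82/4 = $20.50 ≤ P, so producing beats shutting down (which would give -$171).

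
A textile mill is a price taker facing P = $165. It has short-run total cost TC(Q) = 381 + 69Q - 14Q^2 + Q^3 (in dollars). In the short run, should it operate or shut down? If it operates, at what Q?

Produce at Q = 12

From TC, MC = TC'(Q) = 69 - 28Q + 3Q^2 and AVC = VC/Q = 69 - 14Q + Q^2.
AVC hits its minimum where MC = AVC, at Q = 7, giving min AVC = 69 - 14·7 + 7^2 = $20.
Because $165 ≥ $20, revenue can cover variable cost; the firm operates.
P = MC gives -96 - 28Q + 3Q^2 = 0, with roots -8/3 and 12. Take the larger (rising MC): Q* = 12.
Check: AVC at Q = 12 is $45 ≤ P, so revenue covers variable cost.
Profit = P·Q − TC = 165·12 − 921 = $1059.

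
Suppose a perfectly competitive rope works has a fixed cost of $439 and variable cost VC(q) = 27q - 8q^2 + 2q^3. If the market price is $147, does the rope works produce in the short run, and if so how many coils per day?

Variable cost is VC = 27q - 8q^2 + 2q^3, so AVC = VC/q = 27 - 8q + 2q^2 and MC = dTC/dq = 27 - 16q + 6q^2.
AVC hits its minimum where MC = AVC, at q = 2, giving min AVC = 27 - 8·2 + 2·2^2 = $19.
Because $147 ≥ $19, revenue can cover variable cost; the firm operates.
Solving P = MC: -120 - 16q + 6q^2 = 0 ⇒ q = -10/3 or 6. On the upward-sloping branch, q* = 6.
Check: AVC at q = 6 is $51 ≤ P, so revenue covers variable cost.
Profit = P·q − TC = 147·6 − 745 = $137.

Produce at q = 6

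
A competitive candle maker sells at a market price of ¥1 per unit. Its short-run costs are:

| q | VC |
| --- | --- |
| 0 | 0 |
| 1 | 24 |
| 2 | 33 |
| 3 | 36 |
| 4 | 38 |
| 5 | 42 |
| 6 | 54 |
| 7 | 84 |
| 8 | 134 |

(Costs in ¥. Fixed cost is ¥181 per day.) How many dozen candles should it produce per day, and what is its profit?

q = 0 (shut down); profit = -¥181

Profit at each row (π = 1q − TC): q=0: -181; q=1: -204; q=2: -212; q=3: -214; q=4: -215; q=5: -218; q=6: -229; q=7: -258; q=8: -307.
Profit is highest at q = 0. Equivalently, the lowest AVC in the table is 42/5 ≈ ¥8.40 at q = 5, and P = ¥1 falls below it — price never covers variable cost, so the firm shuts down and loses only its fixed cost.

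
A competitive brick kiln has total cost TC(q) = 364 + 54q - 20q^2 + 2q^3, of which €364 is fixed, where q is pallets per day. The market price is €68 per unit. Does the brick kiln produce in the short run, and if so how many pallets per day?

Produce at q = 7

From TC, MC = TC'(q) = 54 - 40q + 6q^2 and AVC = VC/q = 54 - 20q + 2q^2.
The AVC parabola has its vertex at q = 20/4 = 5, where AVC = 54 - 20·5 + 2·5^2 = €4.
Because €68 ≥ €4, revenue can cover variable cost; the firm operates.
Set P = MC: 68 = 54 - 40q + 6q^2 → -14 - 40q + 6q^2 = 0. The roots are q = -1/3 and q = 7; the profit-maximizing output is on the rising part of MC, so q* = 7.
Check: AVC at q = 7 is €12 ≤ P, so revenue covers variable cost.
Profit = P·q − TC = 68·7 − 448 = €28.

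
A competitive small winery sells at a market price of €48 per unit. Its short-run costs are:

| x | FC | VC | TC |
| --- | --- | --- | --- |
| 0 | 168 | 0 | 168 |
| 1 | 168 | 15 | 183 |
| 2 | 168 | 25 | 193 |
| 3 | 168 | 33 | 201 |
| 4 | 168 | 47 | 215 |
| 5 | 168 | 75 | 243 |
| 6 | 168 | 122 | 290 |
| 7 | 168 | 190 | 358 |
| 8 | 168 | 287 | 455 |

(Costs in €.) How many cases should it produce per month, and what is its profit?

Profit at each row (π = 48x − TC): x=0: -168; x=1: -135; x=2: -97; x=3: -57; x=4: -23; x=5: -3; x=6: -2; x=7: -22; x=8: -71.
Profit is maximized at x = 6. AVC there is 122/6 = €20.33 ≤ P, so producing beats shutting down (which would give -€168).

x = 6; profit = -€2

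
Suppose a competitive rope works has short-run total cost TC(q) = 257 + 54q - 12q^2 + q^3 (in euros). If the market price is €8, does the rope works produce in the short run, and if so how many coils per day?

From TC, MC = TC'(q) = 54 - 24q + 3q^2 and AVC = VC/q = 54 - 12q + q^2.
AVC is minimized where dAVC/dq = -12 + 2q = 0, at q = 6; min AVC = 54 - 12·6 + 6^2 = €18.
P = €8 lies below min AVC = €18; no output level covers variable cost.
Shutting down limits the loss to fixed cost, €257.

Shut down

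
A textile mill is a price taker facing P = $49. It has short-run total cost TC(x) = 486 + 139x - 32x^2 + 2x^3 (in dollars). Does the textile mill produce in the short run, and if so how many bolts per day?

Produce at x = 9

Strip out fixed cost: VC = 139x - 32x^2 + 2x^3. Then AVC = 139 - 32x + 2x^2 and MC = 139 - 64x + 6x^2.
AVC is minimized where dAVC/dx = -32 + 4x = 0, at x = 8; min AVC = 139 - 32·8 + 2·8^2 = $11.
Because $49 ≥ $11, revenue can cover variable cost; the firm operates.
Solving P = MC: 90 - 64x + 6x^2 = 0 ⇒ x = 5/3 or 9. On the upward-sloping branch, x* = 9.
Check: AVC at x = 9 is $13 ≤ P, so revenue covers variable cost.
Profit = P·x − TC = 49·9 − 603 = -$162, a loss, but smaller than the $486 fixed cost the firm would lose by shutting down.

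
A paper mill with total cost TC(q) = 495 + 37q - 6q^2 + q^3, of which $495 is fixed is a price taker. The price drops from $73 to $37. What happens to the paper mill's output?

AVC = 37 - 6q + q^2, minimized at q = 3 where min AVC = $28. MC = 37 - 12q + 3q^2.
At P = $73 ≥ min AVC, set P = MC on the rising branch: q = 6.
At P = $37 ≥ min AVC, set P = MC: q = 4. The firm stays open but cuts output.

Output falls from 6 to 4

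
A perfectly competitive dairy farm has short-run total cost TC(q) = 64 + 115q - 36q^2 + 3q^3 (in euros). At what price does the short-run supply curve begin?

Short-run supply begins at min AVC. From VC = 115q - 36q^2 + 3q^3, AVC = 115 - 36q + 3q^2.
At the minimum of AVC, MC = AVC. MC = 115 - 72q + 9q^2; setting MC = AVC gives 6q^2 - 36q = 0, so q = 6. min AVC = 7.
The firm shuts down for any P below €7.

€7 per unit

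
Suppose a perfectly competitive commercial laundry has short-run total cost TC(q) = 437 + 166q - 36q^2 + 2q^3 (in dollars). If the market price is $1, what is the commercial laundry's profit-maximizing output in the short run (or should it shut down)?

Strip out fixed cost: VC = 166q - 36q^2 + 2q^3. Then AVC = 166 - 36q + 2q^2 and MC = 166 - 72q + 6q^2.
AVC is minimized where dAVC/dq = -36 + 4q = 0, at q = 9; min AVC = 166 - 36·9 + 2·9^2 = $4.
P = $1 lies below min AVC = $4; no output level covers variable cost.
The firm minimizes its loss by shutting down and losing only its fixed cost of $437.

Shut down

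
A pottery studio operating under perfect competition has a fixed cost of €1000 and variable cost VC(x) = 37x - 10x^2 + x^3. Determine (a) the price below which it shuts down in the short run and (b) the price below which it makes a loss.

Shutdown price = min AVC. AVC = 37 - 10x + x^2, with vertex at x = 5 and minimum €12.
ATC = 1000/x + 37 - 10x + x^2. Setting dATC/dx = −1000/x^2 − 10 + 2x = 0 gives x = 10 (since 2·10^3 − 10·10^2 = 1000).
min ATC = 1000/10 + 37 − 10·10 + 10^2 = €137. That is the break-even price.
Between these two prices the firm operates at a loss; above €137 it earns a profit.

Shutdown price = €12; break-even price = €137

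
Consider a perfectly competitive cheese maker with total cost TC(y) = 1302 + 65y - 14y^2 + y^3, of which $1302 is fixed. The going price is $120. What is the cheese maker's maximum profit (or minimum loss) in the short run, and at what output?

Profit = -$334 at y = 11

AVC = 65 - 14y + y^2; min AVC = $16 at y = 7. Since P = $120 ≥ min AVC, the firm produces.
With MC = 65 - 28y + 3y^2, P = MC on the upward-sloping part at y* = 11.
TR = 120·11 = 1320. TC = 1302 + 352 = 1654. Profit = 1320 − 1654 = -$334.
That loss of $334 beats the $1302 the firm would lose by shutting down; producing recovers $968 of fixed cost.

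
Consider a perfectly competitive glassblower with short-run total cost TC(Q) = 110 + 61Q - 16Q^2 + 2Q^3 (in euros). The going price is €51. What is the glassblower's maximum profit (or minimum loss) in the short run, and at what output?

AVC = 61 - 16Q + 2Q^2; min AVC = €29 at Q = 4. Since P = €51 ≥ min AVC, the firm produces.
MC = 61 - 32Q + 6Q^2. Setting P = MC and taking the root on the rising branch gives Q* = 5.
TR = 51·5 = 255. TC = 110 + 155 = 265. Profit = 255 − 265 = -€10.
By producing, the firm covers all variable cost plus €100 of fixed cost; shutting down would lose the full €110.

Profit = -€10 at Q = 5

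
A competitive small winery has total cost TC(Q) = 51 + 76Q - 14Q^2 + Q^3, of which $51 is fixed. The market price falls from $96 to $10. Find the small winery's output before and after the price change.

Output falls from 10 to 0 (the firm shuts down)

AVC = 76 - 14Q + Q^2, minimized at Q = 7 where min AVC = $27. MC = 76 - 28Q + 3Q^2.
At P = $96 ≥ min AVC, set P = MC on the rising branch: Q = 10.
At P = $10 < min AVC = $27, price no longer covers variable cost at any output, so the firm shuts down: Q = 0.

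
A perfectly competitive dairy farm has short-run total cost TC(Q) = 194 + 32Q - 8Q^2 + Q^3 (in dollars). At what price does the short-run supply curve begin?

The firm shuts down when price falls below the minimum of average variable cost. AVC = VC/Q = 32 - 8Q + Q^2.
At the minimum of AVC, MC = AVC. MC = 32 - 16Q + 3Q^2; setting MC = AVC gives 2Q^2 - 8Q = 0, so Q = 4. min AVC = 16.
For P < $16 the firm produces nothing.

$16 per unit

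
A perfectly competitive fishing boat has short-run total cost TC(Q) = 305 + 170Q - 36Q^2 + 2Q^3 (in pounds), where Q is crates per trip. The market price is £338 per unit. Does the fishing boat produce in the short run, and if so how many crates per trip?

Strip out fixed cost: VC = 170Q - 36Q^2 + 2Q^3. Then AVC = 170 - 36Q + 2Q^2 and MC = 170 - 72Q + 6Q^2.
AVC hits its minimum where MC = AVC, at Q = 9, giving min AVC = 170 - 36·9 + 2·9^2 = £8.
Since P = £338 ≥ min AVC = £8, price covers variable cost and the firm should produce.
P = MC gives -168 - 72Q + 6Q^2 = 0, with roots -2 and 14. Take the larger (rising MC): Q* = 14.
Check: AVC at Q = 14 is £58 ≤ P, so revenue covers variable cost.
Profit = P·Q − TC = 338·14 − 1117 = £3615.

Produce at Q = 14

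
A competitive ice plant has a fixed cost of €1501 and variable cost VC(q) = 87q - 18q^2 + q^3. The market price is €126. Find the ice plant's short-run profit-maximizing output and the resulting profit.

AVC = 87 - 18q + q^2 has its minimum €6 at q = 9; price €126 clears that bar, so the firm operates.
MC = 87 - 36q + 3q^2. Setting P = MC and taking the root on the rising branch gives q* = 13.
TR = 126·13 = 1638. TC = 1501 + 286 = 1787. Profit = 1638 − 1787 = -€149.
That loss of €149 beats the €1501 the firm would lose by shutting down; producing recovers €1352 of fixed cost.

Profit = -€149 at q = 13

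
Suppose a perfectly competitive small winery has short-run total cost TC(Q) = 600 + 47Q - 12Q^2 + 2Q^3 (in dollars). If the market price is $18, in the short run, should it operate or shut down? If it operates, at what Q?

Shut down

Strip out fixed cost: VC = 47Q - 12Q^2 + 2Q^3. Then AVC = 47 - 12Q + 2Q^2 and MC = 47 - 24Q + 6Q^2.
AVC hits its minimum where MC = AVC, at Q = 3, giving min AVC = 47 - 12·3 + 2·3^2 = $29.
P = $18 lies below min AVC = $29; no output level covers variable cost.
The firm minimizes its loss by shutting down and losing only its fixed cost of $600.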